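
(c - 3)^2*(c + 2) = c^3 - 4*c^2 - 3*c + 18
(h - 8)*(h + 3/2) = h^2 - 13*h/2 - 12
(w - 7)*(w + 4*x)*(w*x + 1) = w^3*x + 4*w^2*x^2 - 7*w^2*x + w^2 - 28*w*x^2 + 4*w*x - 7*w - 28*x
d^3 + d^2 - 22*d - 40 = (d - 5)*(d + 2)*(d + 4)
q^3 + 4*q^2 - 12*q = q*(q - 2)*(q + 6)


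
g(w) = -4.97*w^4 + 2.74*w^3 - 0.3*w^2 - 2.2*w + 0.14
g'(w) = -19.88*w^3 + 8.22*w^2 - 0.6*w - 2.2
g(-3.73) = -1100.06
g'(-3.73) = 1146.08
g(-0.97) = -4.91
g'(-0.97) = 24.26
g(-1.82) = -67.90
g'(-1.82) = 145.97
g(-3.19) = -599.50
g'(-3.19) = 728.70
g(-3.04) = -497.40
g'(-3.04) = 634.11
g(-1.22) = -13.61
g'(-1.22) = 46.87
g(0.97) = -4.18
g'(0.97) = -13.19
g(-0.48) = 0.56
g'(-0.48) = 2.18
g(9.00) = -30654.67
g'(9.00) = -13834.30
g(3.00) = -337.75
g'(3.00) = -466.78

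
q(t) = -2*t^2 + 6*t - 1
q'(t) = 6 - 4*t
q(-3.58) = -48.11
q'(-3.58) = 20.32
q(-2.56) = -29.47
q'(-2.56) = 16.24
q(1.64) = 3.46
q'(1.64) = -0.56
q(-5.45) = -93.10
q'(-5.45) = 27.80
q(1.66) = 3.45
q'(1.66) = -0.64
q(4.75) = -17.62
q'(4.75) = -13.00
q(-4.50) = -68.50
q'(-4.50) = 24.00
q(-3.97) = -56.34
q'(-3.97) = 21.88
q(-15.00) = -541.00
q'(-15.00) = 66.00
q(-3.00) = -37.00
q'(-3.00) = 18.00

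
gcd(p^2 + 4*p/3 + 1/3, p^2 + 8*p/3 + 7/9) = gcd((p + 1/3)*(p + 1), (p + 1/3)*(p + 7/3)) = p + 1/3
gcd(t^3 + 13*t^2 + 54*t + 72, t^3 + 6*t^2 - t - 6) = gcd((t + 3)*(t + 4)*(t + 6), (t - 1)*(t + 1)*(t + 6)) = t + 6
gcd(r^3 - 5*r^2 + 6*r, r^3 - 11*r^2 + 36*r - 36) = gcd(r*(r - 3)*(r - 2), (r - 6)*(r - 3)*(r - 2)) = r^2 - 5*r + 6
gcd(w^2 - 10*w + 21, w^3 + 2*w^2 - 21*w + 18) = w - 3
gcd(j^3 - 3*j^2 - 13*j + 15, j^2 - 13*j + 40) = j - 5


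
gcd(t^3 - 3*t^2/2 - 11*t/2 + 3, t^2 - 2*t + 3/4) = t - 1/2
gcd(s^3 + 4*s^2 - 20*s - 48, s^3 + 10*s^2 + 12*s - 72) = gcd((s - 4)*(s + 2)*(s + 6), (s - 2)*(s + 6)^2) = s + 6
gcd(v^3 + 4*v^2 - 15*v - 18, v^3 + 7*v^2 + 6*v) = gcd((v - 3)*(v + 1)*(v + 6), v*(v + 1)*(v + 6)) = v^2 + 7*v + 6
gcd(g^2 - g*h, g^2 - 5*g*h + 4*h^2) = g - h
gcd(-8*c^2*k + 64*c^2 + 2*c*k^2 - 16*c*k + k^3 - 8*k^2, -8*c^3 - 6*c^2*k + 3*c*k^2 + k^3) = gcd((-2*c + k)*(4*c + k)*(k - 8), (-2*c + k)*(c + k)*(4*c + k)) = 8*c^2 - 2*c*k - k^2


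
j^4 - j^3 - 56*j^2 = j^2*(j - 8)*(j + 7)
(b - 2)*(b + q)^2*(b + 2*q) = b^4 + 4*b^3*q - 2*b^3 + 5*b^2*q^2 - 8*b^2*q + 2*b*q^3 - 10*b*q^2 - 4*q^3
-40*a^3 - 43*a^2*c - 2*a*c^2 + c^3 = (-8*a + c)*(a + c)*(5*a + c)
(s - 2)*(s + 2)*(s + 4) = s^3 + 4*s^2 - 4*s - 16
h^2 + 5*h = h*(h + 5)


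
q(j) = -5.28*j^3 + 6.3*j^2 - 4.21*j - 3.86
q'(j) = -15.84*j^2 + 12.6*j - 4.21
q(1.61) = -16.34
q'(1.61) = -24.98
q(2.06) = -31.95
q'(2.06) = -45.47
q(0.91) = -6.45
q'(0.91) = -5.86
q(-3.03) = 213.62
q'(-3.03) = -187.81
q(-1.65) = 43.96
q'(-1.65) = -68.12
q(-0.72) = 4.41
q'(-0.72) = -21.49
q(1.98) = -28.48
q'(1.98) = -41.36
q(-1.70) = 47.44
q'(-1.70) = -71.41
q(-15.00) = 19296.79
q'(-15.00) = -3757.21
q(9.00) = -3380.57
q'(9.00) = -1173.85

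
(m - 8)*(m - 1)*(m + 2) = m^3 - 7*m^2 - 10*m + 16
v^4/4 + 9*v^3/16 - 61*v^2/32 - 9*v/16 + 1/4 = (v/4 + 1)*(v - 2)*(v - 1/4)*(v + 1/2)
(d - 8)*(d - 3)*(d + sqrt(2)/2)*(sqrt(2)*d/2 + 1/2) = sqrt(2)*d^4/2 - 11*sqrt(2)*d^3/2 + d^3 - 11*d^2 + 49*sqrt(2)*d^2/4 - 11*sqrt(2)*d/4 + 24*d + 6*sqrt(2)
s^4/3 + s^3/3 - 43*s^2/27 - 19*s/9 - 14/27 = (s/3 + 1/3)*(s - 7/3)*(s + 1/3)*(s + 2)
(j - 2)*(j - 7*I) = j^2 - 2*j - 7*I*j + 14*I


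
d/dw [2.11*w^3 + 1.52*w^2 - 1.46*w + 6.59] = 6.33*w^2 + 3.04*w - 1.46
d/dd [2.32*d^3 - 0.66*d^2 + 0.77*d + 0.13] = 6.96*d^2 - 1.32*d + 0.77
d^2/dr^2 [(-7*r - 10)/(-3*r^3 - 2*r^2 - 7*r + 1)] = 2*(189*r^5 + 666*r^4 + 361*r^3 + 876*r^2 + 552*r + 559)/(27*r^9 + 54*r^8 + 225*r^7 + 233*r^6 + 489*r^5 + 156*r^4 + 268*r^3 - 141*r^2 + 21*r - 1)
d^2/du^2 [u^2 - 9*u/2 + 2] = 2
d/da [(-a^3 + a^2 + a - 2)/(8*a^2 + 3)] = (-8*a^4 - 17*a^2 + 38*a + 3)/(64*a^4 + 48*a^2 + 9)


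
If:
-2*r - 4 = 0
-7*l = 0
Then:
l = 0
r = -2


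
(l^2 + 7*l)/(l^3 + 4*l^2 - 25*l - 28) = l/(l^2 - 3*l - 4)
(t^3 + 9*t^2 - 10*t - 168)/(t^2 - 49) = (t^2 + 2*t - 24)/(t - 7)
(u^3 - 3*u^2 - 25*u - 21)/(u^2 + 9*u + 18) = (u^2 - 6*u - 7)/(u + 6)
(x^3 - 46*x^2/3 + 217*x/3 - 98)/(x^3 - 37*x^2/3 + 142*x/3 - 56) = (x - 7)/(x - 4)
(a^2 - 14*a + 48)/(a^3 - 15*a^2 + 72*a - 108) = (a - 8)/(a^2 - 9*a + 18)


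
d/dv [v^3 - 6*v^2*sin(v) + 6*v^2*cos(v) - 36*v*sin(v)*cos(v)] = -6*sqrt(2)*v^2*sin(v + pi/4) + 3*v^2 - 36*v*cos(2*v) + 12*sqrt(2)*v*cos(v + pi/4) - 18*sin(2*v)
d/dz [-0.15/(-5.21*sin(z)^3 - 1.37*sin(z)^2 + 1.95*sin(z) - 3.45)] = (-2.3445*sin(z)^2 - 0.411*sin(z) + 0.2925)*cos(z)/(5.21*sin(z)^3 + 1.37*sin(z)^2 - 1.95*sin(z) + 3.45)^2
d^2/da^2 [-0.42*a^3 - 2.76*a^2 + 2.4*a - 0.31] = -2.52*a - 5.52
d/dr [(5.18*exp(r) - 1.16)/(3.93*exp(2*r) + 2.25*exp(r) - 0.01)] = (-20.3574*exp(2*r) + 9.1176*exp(r) + 2.5582)*exp(r)/(15.4449*exp(4*r) + 17.685*exp(3*r) + 4.9839*exp(2*r) - 0.045*exp(r) + 0.0001)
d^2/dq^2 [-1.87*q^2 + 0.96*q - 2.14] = -3.74000000000000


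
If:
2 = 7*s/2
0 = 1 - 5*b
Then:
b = 1/5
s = 4/7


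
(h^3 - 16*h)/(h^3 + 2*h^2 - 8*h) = (h - 4)/(h - 2)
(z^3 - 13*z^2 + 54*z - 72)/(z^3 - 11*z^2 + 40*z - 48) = (z - 6)/(z - 4)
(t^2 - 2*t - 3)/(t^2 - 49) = (t^2 - 2*t - 3)/(t^2 - 49)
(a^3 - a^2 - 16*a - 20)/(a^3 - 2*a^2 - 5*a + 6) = (a^2 - 3*a - 10)/(a^2 - 4*a + 3)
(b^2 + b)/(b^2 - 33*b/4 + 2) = 4*b*(b + 1)/(4*b^2 - 33*b + 8)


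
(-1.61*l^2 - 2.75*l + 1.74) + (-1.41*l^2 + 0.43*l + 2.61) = -3.02*l^2 - 2.32*l + 4.35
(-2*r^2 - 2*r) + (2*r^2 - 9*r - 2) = -11*r - 2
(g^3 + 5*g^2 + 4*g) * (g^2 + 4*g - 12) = g^5 + 9*g^4 + 12*g^3 - 44*g^2 - 48*g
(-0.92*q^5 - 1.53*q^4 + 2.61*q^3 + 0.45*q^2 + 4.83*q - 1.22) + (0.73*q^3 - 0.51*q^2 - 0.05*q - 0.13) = -0.92*q^5 - 1.53*q^4 + 3.34*q^3 - 0.06*q^2 + 4.78*q - 1.35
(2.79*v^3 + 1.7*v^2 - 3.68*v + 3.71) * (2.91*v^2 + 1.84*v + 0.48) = 8.1189*v^5 + 10.0806*v^4 - 6.2416*v^3 + 4.8409*v^2 + 5.06*v + 1.7808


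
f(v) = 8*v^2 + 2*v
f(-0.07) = -0.10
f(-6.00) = 276.00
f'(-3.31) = -50.96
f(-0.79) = 3.41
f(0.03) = 0.07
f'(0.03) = 2.48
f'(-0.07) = 0.88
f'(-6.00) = -94.00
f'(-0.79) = -10.64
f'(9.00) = 146.00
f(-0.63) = 1.92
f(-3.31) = 81.03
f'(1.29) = 22.64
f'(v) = 16*v + 2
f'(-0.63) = -8.08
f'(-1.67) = -24.72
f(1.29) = 15.89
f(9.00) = 666.00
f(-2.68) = 52.10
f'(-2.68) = -40.88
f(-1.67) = 18.97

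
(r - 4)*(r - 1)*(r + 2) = r^3 - 3*r^2 - 6*r + 8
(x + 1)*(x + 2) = x^2 + 3*x + 2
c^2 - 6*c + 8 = (c - 4)*(c - 2)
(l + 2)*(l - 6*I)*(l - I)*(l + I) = l^4 + 2*l^3 - 6*I*l^3 + l^2 - 12*I*l^2 + 2*l - 6*I*l - 12*I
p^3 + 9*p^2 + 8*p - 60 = (p - 2)*(p + 5)*(p + 6)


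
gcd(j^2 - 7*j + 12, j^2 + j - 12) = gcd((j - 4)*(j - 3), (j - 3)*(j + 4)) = j - 3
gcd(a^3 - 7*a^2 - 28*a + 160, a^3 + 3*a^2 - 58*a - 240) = a^2 - 3*a - 40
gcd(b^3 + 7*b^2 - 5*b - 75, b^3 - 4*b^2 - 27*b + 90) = b^2 + 2*b - 15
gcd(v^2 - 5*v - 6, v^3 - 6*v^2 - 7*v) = v + 1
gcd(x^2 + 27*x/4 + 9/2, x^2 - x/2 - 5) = 1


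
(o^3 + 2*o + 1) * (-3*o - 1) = -3*o^4 - o^3 - 6*o^2 - 5*o - 1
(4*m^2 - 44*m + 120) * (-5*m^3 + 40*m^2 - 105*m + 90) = -20*m^5 + 380*m^4 - 2780*m^3 + 9780*m^2 - 16560*m + 10800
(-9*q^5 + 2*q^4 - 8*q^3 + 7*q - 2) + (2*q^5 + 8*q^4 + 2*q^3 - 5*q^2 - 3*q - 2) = -7*q^5 + 10*q^4 - 6*q^3 - 5*q^2 + 4*q - 4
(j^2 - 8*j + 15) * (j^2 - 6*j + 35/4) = j^4 - 14*j^3 + 287*j^2/4 - 160*j + 525/4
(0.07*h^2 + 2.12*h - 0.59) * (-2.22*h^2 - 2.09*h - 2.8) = -0.1554*h^4 - 4.8527*h^3 - 3.317*h^2 - 4.7029*h + 1.652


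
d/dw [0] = 0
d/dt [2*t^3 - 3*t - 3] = 6*t^2 - 3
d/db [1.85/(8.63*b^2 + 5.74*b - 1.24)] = (-31.931*b - 10.619)/(8.63*b^2 + 5.74*b - 1.24)^2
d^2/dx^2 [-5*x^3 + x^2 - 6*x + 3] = 2 - 30*x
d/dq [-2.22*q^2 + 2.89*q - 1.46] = 2.89 - 4.44*q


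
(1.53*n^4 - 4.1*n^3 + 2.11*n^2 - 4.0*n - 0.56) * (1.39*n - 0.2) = 2.1267*n^5 - 6.005*n^4 + 3.7529*n^3 - 5.982*n^2 + 0.0216000000000001*n + 0.112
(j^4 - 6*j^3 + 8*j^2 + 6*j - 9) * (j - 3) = j^5 - 9*j^4 + 26*j^3 - 18*j^2 - 27*j + 27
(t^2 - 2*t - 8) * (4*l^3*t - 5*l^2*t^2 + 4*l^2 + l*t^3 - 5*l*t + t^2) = 4*l^3*t^3 - 8*l^3*t^2 - 32*l^3*t - 5*l^2*t^4 + 10*l^2*t^3 + 44*l^2*t^2 - 8*l^2*t - 32*l^2 + l*t^5 - 2*l*t^4 - 13*l*t^3 + 10*l*t^2 + 40*l*t + t^4 - 2*t^3 - 8*t^2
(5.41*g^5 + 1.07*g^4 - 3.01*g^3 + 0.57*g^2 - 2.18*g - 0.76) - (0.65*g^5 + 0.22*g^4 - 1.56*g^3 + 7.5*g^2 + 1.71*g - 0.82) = 4.76*g^5 + 0.85*g^4 - 1.45*g^3 - 6.93*g^2 - 3.89*g + 0.0599999999999999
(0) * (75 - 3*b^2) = 0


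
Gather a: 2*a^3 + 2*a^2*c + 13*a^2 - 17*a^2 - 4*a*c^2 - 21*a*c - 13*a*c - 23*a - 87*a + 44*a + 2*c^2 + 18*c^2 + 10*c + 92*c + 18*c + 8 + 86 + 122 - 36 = 2*a^3 + a^2*(2*c - 4) + a*(-4*c^2 - 34*c - 66) + 20*c^2 + 120*c + 180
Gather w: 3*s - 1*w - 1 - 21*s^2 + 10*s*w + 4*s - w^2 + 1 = -21*s^2 + 7*s - w^2 + w*(10*s - 1)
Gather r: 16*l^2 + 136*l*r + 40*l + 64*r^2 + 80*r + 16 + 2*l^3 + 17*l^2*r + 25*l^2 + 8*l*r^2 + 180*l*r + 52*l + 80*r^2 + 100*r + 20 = 2*l^3 + 41*l^2 + 92*l + r^2*(8*l + 144) + r*(17*l^2 + 316*l + 180) + 36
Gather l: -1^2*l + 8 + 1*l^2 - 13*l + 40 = l^2 - 14*l + 48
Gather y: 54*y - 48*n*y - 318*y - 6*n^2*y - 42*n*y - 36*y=y*(-6*n^2 - 90*n - 300)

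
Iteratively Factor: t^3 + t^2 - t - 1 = (t + 1)*(t^2 - 1) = (t - 1)*(t + 1)*(t + 1)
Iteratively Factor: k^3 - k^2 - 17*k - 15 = (k + 1)*(k^2 - 2*k - 15) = (k - 5)*(k + 1)*(k + 3)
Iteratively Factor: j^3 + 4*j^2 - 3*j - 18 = (j - 2)*(j^2 + 6*j + 9) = (j - 2)*(j + 3)*(j + 3)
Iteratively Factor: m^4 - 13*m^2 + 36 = (m - 3)*(m^3 + 3*m^2 - 4*m - 12) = (m - 3)*(m + 3)*(m^2 - 4) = (m - 3)*(m + 2)*(m + 3)*(m - 2)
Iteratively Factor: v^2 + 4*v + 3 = (v + 3)*(v + 1)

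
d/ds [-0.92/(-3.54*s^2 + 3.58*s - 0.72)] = (3.2936 - 6.5136*s)/(3.54*s^2 - 3.58*s + 0.72)^2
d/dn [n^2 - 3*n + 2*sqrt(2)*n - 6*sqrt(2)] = 2*n - 3 + 2*sqrt(2)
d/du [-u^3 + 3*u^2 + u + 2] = -3*u^2 + 6*u + 1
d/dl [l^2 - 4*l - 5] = 2*l - 4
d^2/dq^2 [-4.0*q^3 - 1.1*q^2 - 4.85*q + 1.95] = -24.0*q - 2.2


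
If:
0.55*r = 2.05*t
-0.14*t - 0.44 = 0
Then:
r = -11.71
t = -3.14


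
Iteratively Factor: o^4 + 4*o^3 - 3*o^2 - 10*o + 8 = (o + 4)*(o^3 - 3*o + 2) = (o - 1)*(o + 4)*(o^2 + o - 2) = (o - 1)^2*(o + 4)*(o + 2)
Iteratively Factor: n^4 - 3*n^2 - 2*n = (n)*(n^3 - 3*n - 2) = n*(n + 1)*(n^2 - n - 2) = n*(n - 2)*(n + 1)*(n + 1)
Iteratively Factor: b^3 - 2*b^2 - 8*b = (b - 4)*(b^2 + 2*b) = (b - 4)*(b + 2)*(b)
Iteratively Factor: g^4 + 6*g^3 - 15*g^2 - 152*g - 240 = (g + 4)*(g^3 + 2*g^2 - 23*g - 60) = (g - 5)*(g + 4)*(g^2 + 7*g + 12) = (g - 5)*(g + 4)^2*(g + 3)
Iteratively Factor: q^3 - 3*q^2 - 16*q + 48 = (q - 4)*(q^2 + q - 12) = (q - 4)*(q - 3)*(q + 4)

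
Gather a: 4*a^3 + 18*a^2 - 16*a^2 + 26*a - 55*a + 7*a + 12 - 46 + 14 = 4*a^3 + 2*a^2 - 22*a - 20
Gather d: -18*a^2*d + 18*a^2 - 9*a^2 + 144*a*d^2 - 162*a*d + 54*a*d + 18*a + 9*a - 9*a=9*a^2 + 144*a*d^2 + 18*a + d*(-18*a^2 - 108*a)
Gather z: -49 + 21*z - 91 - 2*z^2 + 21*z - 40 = -2*z^2 + 42*z - 180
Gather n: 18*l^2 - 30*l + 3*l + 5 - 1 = 18*l^2 - 27*l + 4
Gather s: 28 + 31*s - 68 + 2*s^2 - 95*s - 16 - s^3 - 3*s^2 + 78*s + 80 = -s^3 - s^2 + 14*s + 24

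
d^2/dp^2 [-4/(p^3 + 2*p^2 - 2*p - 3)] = 8*((3*p + 2)*(p^3 + 2*p^2 - 2*p - 3) - (3*p^2 + 4*p - 2)^2)/(p^3 + 2*p^2 - 2*p - 3)^3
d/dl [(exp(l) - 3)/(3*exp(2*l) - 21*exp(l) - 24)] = (-(exp(l) - 3)*(2*exp(l) - 7) + exp(2*l) - 7*exp(l) - 8)*exp(l)/(3*(-exp(2*l) + 7*exp(l) + 8)^2)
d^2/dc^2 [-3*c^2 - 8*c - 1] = -6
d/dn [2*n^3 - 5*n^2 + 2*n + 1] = 6*n^2 - 10*n + 2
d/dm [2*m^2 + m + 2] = 4*m + 1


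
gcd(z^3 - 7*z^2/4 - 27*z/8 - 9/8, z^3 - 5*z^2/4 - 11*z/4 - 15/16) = z^2 + 5*z/4 + 3/8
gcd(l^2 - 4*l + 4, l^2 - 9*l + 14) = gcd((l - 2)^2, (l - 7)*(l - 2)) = l - 2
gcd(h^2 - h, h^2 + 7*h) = h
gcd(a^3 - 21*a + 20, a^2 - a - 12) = a - 4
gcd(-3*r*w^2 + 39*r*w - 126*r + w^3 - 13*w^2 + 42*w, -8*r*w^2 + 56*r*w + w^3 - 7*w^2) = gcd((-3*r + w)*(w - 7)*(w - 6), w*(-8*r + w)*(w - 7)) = w - 7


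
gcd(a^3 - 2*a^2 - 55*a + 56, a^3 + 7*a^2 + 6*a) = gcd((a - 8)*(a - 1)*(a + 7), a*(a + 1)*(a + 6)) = 1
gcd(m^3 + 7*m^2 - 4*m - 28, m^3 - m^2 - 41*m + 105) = m + 7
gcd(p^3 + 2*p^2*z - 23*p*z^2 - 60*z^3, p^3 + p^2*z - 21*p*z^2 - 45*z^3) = -p^2 + 2*p*z + 15*z^2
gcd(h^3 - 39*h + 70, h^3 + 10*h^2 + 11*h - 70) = h^2 + 5*h - 14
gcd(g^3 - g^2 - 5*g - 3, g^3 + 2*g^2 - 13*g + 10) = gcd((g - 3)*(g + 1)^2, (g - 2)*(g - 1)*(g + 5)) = 1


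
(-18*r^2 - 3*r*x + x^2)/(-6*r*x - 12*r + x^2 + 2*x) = (3*r + x)/(x + 2)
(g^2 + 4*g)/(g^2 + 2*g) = (g + 4)/(g + 2)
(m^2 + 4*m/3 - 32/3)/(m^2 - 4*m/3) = (3*m^2 + 4*m - 32)/(m*(3*m - 4))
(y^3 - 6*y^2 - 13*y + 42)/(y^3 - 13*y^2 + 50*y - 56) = (y + 3)/(y - 4)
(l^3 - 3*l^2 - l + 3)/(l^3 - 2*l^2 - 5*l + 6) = (l + 1)/(l + 2)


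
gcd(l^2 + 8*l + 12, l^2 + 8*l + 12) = l^2 + 8*l + 12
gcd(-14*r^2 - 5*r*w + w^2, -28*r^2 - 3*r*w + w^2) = 7*r - w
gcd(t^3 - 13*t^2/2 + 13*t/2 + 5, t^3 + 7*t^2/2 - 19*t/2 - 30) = 1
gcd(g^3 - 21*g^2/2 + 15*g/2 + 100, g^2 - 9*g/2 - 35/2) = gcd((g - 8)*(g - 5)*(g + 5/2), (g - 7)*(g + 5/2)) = g + 5/2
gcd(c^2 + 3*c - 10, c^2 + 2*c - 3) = 1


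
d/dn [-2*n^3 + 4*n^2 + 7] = 2*n*(4 - 3*n)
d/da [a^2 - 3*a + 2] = 2*a - 3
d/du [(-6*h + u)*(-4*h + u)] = -10*h + 2*u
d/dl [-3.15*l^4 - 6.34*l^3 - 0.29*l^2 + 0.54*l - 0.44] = -12.6*l^3 - 19.02*l^2 - 0.58*l + 0.54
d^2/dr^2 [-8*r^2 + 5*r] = -16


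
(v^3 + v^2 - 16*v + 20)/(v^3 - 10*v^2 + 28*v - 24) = (v + 5)/(v - 6)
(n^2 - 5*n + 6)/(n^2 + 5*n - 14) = (n - 3)/(n + 7)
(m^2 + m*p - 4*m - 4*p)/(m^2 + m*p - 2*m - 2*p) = (m - 4)/(m - 2)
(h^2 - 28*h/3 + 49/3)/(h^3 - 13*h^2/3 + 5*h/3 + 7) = (h - 7)/(h^2 - 2*h - 3)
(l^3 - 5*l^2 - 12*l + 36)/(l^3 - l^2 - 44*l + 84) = (l + 3)/(l + 7)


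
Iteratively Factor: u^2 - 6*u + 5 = (u - 1)*(u - 5)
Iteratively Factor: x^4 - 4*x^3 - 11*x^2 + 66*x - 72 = (x - 3)*(x^3 - x^2 - 14*x + 24) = (x - 3)*(x - 2)*(x^2 + x - 12) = (x - 3)^2*(x - 2)*(x + 4)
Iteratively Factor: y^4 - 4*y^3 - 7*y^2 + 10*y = (y - 5)*(y^3 + y^2 - 2*y) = (y - 5)*(y + 2)*(y^2 - y) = y*(y - 5)*(y + 2)*(y - 1)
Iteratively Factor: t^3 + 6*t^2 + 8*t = (t + 2)*(t^2 + 4*t) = (t + 2)*(t + 4)*(t)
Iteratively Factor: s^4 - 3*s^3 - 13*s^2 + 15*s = (s - 1)*(s^3 - 2*s^2 - 15*s) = (s - 5)*(s - 1)*(s^2 + 3*s) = (s - 5)*(s - 1)*(s + 3)*(s)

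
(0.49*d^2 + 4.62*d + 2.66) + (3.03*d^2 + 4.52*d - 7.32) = 3.52*d^2 + 9.14*d - 4.66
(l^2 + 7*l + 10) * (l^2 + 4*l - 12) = l^4 + 11*l^3 + 26*l^2 - 44*l - 120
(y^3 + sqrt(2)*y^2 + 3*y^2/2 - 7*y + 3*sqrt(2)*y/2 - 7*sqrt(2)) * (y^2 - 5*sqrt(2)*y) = y^5 - 4*sqrt(2)*y^4 + 3*y^4/2 - 17*y^3 - 6*sqrt(2)*y^3 - 15*y^2 + 28*sqrt(2)*y^2 + 70*y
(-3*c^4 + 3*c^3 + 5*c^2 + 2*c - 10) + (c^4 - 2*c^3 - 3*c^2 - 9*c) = -2*c^4 + c^3 + 2*c^2 - 7*c - 10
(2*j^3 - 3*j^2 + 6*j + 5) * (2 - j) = -2*j^4 + 7*j^3 - 12*j^2 + 7*j + 10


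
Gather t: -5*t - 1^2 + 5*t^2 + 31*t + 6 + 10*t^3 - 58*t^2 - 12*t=10*t^3 - 53*t^2 + 14*t + 5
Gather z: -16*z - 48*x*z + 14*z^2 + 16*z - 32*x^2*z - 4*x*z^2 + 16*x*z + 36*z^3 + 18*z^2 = 36*z^3 + z^2*(32 - 4*x) + z*(-32*x^2 - 32*x)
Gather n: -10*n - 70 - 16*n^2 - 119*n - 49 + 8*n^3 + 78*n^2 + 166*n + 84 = 8*n^3 + 62*n^2 + 37*n - 35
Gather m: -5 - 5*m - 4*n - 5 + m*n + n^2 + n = m*(n - 5) + n^2 - 3*n - 10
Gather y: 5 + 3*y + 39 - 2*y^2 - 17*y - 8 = -2*y^2 - 14*y + 36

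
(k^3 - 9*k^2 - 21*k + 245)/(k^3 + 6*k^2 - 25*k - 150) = (k^2 - 14*k + 49)/(k^2 + k - 30)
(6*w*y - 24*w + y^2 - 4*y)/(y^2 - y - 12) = (6*w + y)/(y + 3)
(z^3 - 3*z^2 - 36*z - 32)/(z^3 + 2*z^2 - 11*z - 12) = (z - 8)/(z - 3)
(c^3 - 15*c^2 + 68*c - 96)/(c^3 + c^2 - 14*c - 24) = (c^2 - 11*c + 24)/(c^2 + 5*c + 6)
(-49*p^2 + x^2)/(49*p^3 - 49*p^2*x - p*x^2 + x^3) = 1/(-p + x)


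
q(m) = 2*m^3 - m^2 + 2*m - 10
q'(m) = 6*m^2 - 2*m + 2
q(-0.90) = -14.07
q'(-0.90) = 8.66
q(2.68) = 26.68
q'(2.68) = 39.73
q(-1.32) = -18.98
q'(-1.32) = 15.09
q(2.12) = 8.80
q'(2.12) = 24.73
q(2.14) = 9.30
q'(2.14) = 25.20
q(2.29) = 13.35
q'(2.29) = 28.88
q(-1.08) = -15.85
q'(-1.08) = 11.16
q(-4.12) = -175.08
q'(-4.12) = 112.09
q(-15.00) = -7015.00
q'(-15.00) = 1382.00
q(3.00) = 41.00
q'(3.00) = 50.00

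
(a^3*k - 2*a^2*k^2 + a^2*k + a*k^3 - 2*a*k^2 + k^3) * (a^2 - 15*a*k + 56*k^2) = a^5*k - 17*a^4*k^2 + a^4*k + 87*a^3*k^3 - 17*a^3*k^2 - 127*a^2*k^4 + 87*a^2*k^3 + 56*a*k^5 - 127*a*k^4 + 56*k^5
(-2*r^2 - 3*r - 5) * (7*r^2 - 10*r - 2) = -14*r^4 - r^3 - r^2 + 56*r + 10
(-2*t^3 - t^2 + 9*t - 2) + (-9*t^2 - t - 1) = -2*t^3 - 10*t^2 + 8*t - 3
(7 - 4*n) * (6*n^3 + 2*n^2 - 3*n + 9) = -24*n^4 + 34*n^3 + 26*n^2 - 57*n + 63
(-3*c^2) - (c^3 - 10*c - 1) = -c^3 - 3*c^2 + 10*c + 1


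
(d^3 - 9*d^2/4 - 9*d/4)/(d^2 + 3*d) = (4*d^2 - 9*d - 9)/(4*(d + 3))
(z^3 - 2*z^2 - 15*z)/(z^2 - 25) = z*(z + 3)/(z + 5)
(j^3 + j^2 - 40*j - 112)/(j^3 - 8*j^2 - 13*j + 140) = (j + 4)/(j - 5)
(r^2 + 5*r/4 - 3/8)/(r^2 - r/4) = (r + 3/2)/r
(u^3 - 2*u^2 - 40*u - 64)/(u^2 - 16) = (u^2 - 6*u - 16)/(u - 4)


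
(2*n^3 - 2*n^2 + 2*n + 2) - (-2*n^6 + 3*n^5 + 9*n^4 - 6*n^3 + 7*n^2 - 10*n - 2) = 2*n^6 - 3*n^5 - 9*n^4 + 8*n^3 - 9*n^2 + 12*n + 4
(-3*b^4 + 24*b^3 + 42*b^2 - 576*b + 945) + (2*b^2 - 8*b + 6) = -3*b^4 + 24*b^3 + 44*b^2 - 584*b + 951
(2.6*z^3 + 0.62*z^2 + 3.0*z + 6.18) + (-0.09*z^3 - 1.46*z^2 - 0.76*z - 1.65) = 2.51*z^3 - 0.84*z^2 + 2.24*z + 4.53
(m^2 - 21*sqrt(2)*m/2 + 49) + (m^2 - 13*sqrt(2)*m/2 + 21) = 2*m^2 - 17*sqrt(2)*m + 70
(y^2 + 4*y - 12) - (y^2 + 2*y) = 2*y - 12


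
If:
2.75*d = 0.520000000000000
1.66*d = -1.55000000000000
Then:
No Solution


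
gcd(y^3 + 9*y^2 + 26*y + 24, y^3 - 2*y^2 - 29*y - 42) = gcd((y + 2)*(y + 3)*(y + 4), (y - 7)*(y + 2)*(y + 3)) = y^2 + 5*y + 6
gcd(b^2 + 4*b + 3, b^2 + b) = b + 1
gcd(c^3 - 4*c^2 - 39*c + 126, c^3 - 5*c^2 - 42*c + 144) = c^2 + 3*c - 18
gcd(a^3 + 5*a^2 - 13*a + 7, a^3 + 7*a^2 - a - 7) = a^2 + 6*a - 7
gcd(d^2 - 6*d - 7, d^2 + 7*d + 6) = d + 1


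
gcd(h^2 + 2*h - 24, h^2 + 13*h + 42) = h + 6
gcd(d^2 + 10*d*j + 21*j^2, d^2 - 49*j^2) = d + 7*j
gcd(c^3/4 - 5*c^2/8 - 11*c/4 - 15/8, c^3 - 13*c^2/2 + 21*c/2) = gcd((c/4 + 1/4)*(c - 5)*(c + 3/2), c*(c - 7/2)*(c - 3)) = 1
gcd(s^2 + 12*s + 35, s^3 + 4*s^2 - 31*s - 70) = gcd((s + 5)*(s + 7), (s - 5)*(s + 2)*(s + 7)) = s + 7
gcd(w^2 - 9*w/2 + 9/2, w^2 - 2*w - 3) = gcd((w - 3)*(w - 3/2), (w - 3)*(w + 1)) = w - 3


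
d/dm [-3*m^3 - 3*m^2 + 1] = 3*m*(-3*m - 2)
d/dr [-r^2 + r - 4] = 1 - 2*r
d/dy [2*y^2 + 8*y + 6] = 4*y + 8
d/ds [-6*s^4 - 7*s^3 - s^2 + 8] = s*(-24*s^2 - 21*s - 2)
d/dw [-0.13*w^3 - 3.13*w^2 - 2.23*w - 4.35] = -0.39*w^2 - 6.26*w - 2.23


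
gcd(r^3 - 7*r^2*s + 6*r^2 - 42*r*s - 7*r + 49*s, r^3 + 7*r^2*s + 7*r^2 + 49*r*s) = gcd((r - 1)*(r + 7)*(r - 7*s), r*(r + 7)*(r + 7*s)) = r + 7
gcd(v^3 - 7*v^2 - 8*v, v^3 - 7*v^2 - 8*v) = v^3 - 7*v^2 - 8*v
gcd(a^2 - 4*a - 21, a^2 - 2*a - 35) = a - 7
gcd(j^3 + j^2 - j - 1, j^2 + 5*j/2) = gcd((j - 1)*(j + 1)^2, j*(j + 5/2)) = 1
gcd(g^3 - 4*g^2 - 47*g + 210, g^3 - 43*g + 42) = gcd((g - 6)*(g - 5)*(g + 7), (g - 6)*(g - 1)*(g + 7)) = g^2 + g - 42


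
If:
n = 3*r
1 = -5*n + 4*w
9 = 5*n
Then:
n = 9/5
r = 3/5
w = 5/2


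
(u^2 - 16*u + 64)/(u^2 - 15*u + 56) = (u - 8)/(u - 7)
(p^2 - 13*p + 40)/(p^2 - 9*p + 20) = (p - 8)/(p - 4)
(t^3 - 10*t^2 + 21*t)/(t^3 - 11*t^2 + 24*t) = (t - 7)/(t - 8)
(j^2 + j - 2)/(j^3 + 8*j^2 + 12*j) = (j - 1)/(j*(j + 6))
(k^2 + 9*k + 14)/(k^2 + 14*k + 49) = (k + 2)/(k + 7)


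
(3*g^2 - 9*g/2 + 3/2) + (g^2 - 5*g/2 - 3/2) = 4*g^2 - 7*g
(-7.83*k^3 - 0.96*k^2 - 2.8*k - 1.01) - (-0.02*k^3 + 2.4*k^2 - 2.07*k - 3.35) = -7.81*k^3 - 3.36*k^2 - 0.73*k + 2.34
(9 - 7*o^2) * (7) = 63 - 49*o^2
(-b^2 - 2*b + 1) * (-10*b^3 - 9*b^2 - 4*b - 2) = 10*b^5 + 29*b^4 + 12*b^3 + b^2 - 2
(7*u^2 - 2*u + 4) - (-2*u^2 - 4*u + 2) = 9*u^2 + 2*u + 2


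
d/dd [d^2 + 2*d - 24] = 2*d + 2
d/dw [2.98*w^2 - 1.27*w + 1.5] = 5.96*w - 1.27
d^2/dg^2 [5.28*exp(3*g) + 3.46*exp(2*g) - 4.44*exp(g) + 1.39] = (47.52*exp(2*g) + 13.84*exp(g) - 4.44)*exp(g)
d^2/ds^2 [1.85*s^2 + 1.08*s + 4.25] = 3.70000000000000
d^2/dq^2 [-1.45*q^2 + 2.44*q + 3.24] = -2.90000000000000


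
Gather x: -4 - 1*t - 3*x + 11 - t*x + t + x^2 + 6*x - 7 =x^2 + x*(3 - t)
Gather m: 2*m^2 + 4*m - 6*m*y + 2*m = 2*m^2 + m*(6 - 6*y)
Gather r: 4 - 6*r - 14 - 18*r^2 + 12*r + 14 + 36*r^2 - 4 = 18*r^2 + 6*r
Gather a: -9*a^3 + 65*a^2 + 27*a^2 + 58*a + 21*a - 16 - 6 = -9*a^3 + 92*a^2 + 79*a - 22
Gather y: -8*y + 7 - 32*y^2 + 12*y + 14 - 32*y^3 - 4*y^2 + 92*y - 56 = -32*y^3 - 36*y^2 + 96*y - 35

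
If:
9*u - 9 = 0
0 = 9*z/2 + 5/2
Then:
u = 1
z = -5/9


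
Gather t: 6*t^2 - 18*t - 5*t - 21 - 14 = 6*t^2 - 23*t - 35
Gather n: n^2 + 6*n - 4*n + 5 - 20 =n^2 + 2*n - 15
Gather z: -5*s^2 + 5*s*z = -5*s^2 + 5*s*z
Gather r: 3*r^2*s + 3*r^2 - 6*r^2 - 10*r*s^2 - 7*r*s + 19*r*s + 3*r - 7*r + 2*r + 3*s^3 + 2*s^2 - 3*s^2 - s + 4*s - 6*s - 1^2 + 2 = r^2*(3*s - 3) + r*(-10*s^2 + 12*s - 2) + 3*s^3 - s^2 - 3*s + 1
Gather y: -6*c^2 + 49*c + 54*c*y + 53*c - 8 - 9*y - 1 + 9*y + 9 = -6*c^2 + 54*c*y + 102*c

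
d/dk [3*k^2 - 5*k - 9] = 6*k - 5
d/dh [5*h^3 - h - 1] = 15*h^2 - 1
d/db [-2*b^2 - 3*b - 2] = -4*b - 3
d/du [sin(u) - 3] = cos(u)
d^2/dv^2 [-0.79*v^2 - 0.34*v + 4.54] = -1.58000000000000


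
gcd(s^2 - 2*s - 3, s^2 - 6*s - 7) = s + 1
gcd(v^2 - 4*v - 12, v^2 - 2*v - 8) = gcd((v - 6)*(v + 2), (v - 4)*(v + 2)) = v + 2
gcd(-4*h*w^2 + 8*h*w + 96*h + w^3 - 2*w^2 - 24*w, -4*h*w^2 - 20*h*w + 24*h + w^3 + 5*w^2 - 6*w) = -4*h + w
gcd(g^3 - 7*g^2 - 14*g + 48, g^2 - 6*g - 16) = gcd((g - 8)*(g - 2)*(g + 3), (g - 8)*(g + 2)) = g - 8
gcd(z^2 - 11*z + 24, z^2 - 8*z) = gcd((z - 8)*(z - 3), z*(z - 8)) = z - 8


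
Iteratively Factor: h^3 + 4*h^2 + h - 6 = (h - 1)*(h^2 + 5*h + 6) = (h - 1)*(h + 2)*(h + 3)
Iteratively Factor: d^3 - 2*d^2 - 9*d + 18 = (d + 3)*(d^2 - 5*d + 6) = (d - 3)*(d + 3)*(d - 2)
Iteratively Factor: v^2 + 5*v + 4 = (v + 4)*(v + 1)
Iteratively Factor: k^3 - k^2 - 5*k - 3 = (k - 3)*(k^2 + 2*k + 1) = (k - 3)*(k + 1)*(k + 1)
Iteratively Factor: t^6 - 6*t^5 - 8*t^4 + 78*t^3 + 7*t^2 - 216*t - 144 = (t - 3)*(t^5 - 3*t^4 - 17*t^3 + 27*t^2 + 88*t + 48) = (t - 4)*(t - 3)*(t^4 + t^3 - 13*t^2 - 25*t - 12) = (t - 4)^2*(t - 3)*(t^3 + 5*t^2 + 7*t + 3) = (t - 4)^2*(t - 3)*(t + 1)*(t^2 + 4*t + 3) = (t - 4)^2*(t - 3)*(t + 1)*(t + 3)*(t + 1)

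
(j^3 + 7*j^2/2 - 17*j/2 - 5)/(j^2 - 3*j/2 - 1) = j + 5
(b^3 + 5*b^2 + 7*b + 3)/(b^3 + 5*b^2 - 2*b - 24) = (b^2 + 2*b + 1)/(b^2 + 2*b - 8)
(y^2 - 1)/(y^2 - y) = (y + 1)/y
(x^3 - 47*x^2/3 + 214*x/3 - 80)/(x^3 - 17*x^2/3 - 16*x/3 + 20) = (x - 8)/(x + 2)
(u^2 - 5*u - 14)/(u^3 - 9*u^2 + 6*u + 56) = 1/(u - 4)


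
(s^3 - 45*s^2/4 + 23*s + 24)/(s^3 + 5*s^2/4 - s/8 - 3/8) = 2*(s^2 - 12*s + 32)/(2*s^2 + s - 1)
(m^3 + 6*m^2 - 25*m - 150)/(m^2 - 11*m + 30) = (m^2 + 11*m + 30)/(m - 6)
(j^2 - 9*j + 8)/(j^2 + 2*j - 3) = (j - 8)/(j + 3)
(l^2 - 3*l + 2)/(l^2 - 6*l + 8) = (l - 1)/(l - 4)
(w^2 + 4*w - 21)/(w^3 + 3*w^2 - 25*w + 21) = 1/(w - 1)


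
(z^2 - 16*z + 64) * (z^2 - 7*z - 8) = z^4 - 23*z^3 + 168*z^2 - 320*z - 512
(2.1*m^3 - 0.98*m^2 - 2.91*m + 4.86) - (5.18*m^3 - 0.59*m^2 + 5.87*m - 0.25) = -3.08*m^3 - 0.39*m^2 - 8.78*m + 5.11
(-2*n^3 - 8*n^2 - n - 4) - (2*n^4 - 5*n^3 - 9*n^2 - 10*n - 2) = -2*n^4 + 3*n^3 + n^2 + 9*n - 2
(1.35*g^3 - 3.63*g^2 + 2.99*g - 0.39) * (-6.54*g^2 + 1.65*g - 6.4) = -8.829*g^5 + 25.9677*g^4 - 34.1841*g^3 + 30.7161*g^2 - 19.7795*g + 2.496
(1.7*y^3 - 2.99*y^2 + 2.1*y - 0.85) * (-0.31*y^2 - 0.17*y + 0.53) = -0.527*y^5 + 0.6379*y^4 + 0.7583*y^3 - 1.6782*y^2 + 1.2575*y - 0.4505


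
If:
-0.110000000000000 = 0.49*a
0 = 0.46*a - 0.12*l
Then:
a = -0.22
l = -0.86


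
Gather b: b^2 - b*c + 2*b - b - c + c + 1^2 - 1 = b^2 + b*(1 - c)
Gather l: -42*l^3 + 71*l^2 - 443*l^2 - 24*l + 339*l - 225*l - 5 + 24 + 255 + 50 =-42*l^3 - 372*l^2 + 90*l + 324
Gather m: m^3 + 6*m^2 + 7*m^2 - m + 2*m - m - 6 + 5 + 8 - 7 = m^3 + 13*m^2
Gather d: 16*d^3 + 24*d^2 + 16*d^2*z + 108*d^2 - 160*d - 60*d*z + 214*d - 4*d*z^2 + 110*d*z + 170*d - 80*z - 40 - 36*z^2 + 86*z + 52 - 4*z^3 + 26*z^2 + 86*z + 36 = 16*d^3 + d^2*(16*z + 132) + d*(-4*z^2 + 50*z + 224) - 4*z^3 - 10*z^2 + 92*z + 48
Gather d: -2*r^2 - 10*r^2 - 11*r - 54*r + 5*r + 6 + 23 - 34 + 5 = -12*r^2 - 60*r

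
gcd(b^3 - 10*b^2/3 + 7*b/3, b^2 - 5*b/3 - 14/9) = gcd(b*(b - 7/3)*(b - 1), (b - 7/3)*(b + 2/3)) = b - 7/3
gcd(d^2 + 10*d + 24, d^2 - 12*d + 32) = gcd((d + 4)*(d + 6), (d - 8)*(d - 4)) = 1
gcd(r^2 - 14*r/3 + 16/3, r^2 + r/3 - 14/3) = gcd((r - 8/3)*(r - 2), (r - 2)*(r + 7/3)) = r - 2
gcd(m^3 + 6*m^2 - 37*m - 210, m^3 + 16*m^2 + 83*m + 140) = m^2 + 12*m + 35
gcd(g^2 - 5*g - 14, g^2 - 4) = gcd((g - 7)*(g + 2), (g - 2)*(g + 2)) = g + 2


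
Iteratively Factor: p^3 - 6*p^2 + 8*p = (p - 4)*(p^2 - 2*p) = p*(p - 4)*(p - 2)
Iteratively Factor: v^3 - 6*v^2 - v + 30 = (v - 3)*(v^2 - 3*v - 10) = (v - 5)*(v - 3)*(v + 2)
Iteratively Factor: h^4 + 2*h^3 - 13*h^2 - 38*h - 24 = (h + 1)*(h^3 + h^2 - 14*h - 24) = (h + 1)*(h + 2)*(h^2 - h - 12) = (h + 1)*(h + 2)*(h + 3)*(h - 4)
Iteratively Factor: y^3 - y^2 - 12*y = (y - 4)*(y^2 + 3*y) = (y - 4)*(y + 3)*(y)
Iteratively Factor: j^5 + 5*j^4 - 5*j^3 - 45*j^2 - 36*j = (j - 3)*(j^4 + 8*j^3 + 19*j^2 + 12*j) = (j - 3)*(j + 1)*(j^3 + 7*j^2 + 12*j) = (j - 3)*(j + 1)*(j + 4)*(j^2 + 3*j) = (j - 3)*(j + 1)*(j + 3)*(j + 4)*(j)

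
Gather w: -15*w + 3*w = -12*w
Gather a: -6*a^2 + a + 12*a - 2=-6*a^2 + 13*a - 2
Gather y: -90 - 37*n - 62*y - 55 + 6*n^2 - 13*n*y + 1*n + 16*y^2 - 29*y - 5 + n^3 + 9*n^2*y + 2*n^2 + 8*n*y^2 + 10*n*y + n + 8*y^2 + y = n^3 + 8*n^2 - 35*n + y^2*(8*n + 24) + y*(9*n^2 - 3*n - 90) - 150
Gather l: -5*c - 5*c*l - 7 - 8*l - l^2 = -5*c - l^2 + l*(-5*c - 8) - 7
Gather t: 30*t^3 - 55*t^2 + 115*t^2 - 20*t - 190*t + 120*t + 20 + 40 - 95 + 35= 30*t^3 + 60*t^2 - 90*t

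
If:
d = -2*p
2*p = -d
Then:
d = -2*p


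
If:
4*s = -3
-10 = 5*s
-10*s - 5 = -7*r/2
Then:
No Solution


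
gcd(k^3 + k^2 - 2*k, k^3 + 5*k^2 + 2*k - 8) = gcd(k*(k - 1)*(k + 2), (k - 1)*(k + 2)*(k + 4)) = k^2 + k - 2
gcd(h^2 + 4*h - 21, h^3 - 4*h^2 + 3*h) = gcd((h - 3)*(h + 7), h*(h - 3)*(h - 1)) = h - 3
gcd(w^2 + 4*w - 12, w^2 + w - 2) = 1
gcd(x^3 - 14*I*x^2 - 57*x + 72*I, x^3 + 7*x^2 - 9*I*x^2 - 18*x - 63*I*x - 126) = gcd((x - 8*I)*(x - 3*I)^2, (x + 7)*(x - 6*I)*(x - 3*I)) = x - 3*I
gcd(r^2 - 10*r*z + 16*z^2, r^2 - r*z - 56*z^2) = -r + 8*z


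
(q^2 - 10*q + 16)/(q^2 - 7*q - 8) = (q - 2)/(q + 1)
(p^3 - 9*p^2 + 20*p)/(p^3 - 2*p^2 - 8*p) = (p - 5)/(p + 2)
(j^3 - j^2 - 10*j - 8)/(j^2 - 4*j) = j + 3 + 2/j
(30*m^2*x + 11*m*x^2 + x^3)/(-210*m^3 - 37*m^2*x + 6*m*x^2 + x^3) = x*(6*m + x)/(-42*m^2 + m*x + x^2)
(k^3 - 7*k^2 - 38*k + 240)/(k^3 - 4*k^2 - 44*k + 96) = (k - 5)/(k - 2)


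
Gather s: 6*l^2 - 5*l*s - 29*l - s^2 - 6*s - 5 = 6*l^2 - 29*l - s^2 + s*(-5*l - 6) - 5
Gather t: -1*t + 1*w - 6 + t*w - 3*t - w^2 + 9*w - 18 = t*(w - 4) - w^2 + 10*w - 24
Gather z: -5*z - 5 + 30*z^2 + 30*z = 30*z^2 + 25*z - 5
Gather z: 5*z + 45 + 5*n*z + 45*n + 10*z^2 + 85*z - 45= 45*n + 10*z^2 + z*(5*n + 90)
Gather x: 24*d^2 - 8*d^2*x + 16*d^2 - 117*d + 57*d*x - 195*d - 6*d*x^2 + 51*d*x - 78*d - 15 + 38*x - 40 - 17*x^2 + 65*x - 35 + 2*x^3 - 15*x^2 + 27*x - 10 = 40*d^2 - 390*d + 2*x^3 + x^2*(-6*d - 32) + x*(-8*d^2 + 108*d + 130) - 100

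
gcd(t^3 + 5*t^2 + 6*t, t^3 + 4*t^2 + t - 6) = t^2 + 5*t + 6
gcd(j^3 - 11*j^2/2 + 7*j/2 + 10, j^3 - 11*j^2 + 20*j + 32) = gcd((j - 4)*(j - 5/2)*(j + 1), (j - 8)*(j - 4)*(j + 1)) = j^2 - 3*j - 4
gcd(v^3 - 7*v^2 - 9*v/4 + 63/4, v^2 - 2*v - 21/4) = v + 3/2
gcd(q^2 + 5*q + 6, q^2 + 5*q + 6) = q^2 + 5*q + 6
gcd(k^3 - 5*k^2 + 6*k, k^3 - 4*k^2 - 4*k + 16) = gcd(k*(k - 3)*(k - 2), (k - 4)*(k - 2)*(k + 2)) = k - 2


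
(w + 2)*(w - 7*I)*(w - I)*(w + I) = w^4 + 2*w^3 - 7*I*w^3 + w^2 - 14*I*w^2 + 2*w - 7*I*w - 14*I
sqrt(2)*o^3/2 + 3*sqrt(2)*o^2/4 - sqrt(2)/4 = (o - 1/2)*(o + 1)*(sqrt(2)*o/2 + sqrt(2)/2)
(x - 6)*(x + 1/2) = x^2 - 11*x/2 - 3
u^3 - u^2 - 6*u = u*(u - 3)*(u + 2)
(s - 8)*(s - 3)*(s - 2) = s^3 - 13*s^2 + 46*s - 48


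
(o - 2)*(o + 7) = o^2 + 5*o - 14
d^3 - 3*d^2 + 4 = (d - 2)^2*(d + 1)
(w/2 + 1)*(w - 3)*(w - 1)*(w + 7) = w^4/2 + 5*w^3/2 - 19*w^2/2 - 29*w/2 + 21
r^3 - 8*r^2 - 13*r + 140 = (r - 7)*(r - 5)*(r + 4)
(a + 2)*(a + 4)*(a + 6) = a^3 + 12*a^2 + 44*a + 48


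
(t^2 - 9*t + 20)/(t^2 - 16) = (t - 5)/(t + 4)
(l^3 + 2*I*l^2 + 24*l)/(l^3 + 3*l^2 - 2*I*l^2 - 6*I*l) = (l^2 + 2*I*l + 24)/(l^2 + l*(3 - 2*I) - 6*I)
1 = 1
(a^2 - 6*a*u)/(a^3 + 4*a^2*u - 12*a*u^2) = (a - 6*u)/(a^2 + 4*a*u - 12*u^2)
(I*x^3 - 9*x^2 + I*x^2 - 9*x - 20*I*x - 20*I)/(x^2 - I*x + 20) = (I*x^2 + x*(-5 + I) - 5)/(x - 5*I)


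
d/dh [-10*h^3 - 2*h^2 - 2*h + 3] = -30*h^2 - 4*h - 2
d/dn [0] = 0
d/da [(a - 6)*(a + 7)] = 2*a + 1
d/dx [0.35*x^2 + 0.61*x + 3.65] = 0.7*x + 0.61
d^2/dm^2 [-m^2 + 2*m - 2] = -2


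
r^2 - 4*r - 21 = (r - 7)*(r + 3)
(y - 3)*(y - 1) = y^2 - 4*y + 3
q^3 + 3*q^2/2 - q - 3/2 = (q - 1)*(q + 1)*(q + 3/2)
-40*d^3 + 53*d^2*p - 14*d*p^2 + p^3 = (-8*d + p)*(-5*d + p)*(-d + p)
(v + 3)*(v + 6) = v^2 + 9*v + 18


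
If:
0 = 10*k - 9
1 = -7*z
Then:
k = 9/10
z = -1/7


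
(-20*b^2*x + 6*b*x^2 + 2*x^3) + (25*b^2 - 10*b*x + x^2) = -20*b^2*x + 25*b^2 + 6*b*x^2 - 10*b*x + 2*x^3 + x^2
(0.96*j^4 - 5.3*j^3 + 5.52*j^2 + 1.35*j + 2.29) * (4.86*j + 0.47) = 4.6656*j^5 - 25.3068*j^4 + 24.3362*j^3 + 9.1554*j^2 + 11.7639*j + 1.0763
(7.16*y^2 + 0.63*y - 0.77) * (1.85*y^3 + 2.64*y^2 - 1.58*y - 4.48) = 13.246*y^5 + 20.0679*y^4 - 11.0741*y^3 - 35.105*y^2 - 1.6058*y + 3.4496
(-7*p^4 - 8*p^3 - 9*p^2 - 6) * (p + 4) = -7*p^5 - 36*p^4 - 41*p^3 - 36*p^2 - 6*p - 24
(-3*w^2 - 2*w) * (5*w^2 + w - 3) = -15*w^4 - 13*w^3 + 7*w^2 + 6*w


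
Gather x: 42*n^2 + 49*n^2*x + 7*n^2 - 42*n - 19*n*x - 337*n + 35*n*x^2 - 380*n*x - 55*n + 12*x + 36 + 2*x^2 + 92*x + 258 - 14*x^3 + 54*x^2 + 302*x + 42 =49*n^2 - 434*n - 14*x^3 + x^2*(35*n + 56) + x*(49*n^2 - 399*n + 406) + 336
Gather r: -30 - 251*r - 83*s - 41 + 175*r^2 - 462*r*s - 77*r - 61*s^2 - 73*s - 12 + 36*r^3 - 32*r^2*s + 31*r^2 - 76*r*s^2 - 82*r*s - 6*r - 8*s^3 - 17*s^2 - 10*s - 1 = 36*r^3 + r^2*(206 - 32*s) + r*(-76*s^2 - 544*s - 334) - 8*s^3 - 78*s^2 - 166*s - 84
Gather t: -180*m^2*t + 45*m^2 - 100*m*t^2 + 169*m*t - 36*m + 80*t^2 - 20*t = 45*m^2 - 36*m + t^2*(80 - 100*m) + t*(-180*m^2 + 169*m - 20)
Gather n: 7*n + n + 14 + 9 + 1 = 8*n + 24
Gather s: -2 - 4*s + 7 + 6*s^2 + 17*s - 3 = 6*s^2 + 13*s + 2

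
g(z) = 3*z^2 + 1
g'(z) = 6*z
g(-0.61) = 2.12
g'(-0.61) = -3.66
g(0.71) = 2.51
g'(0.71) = 4.26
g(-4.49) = 61.48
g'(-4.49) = -26.94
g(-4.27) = 55.70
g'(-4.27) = -25.62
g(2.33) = 17.29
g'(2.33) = 13.98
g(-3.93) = 47.33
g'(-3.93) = -23.58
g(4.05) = 50.21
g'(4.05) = 24.30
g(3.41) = 35.88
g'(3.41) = 20.46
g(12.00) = 433.00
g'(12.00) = 72.00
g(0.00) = 1.00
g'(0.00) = 0.00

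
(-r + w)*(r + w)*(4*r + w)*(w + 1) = -4*r^3*w - 4*r^3 - r^2*w^2 - r^2*w + 4*r*w^3 + 4*r*w^2 + w^4 + w^3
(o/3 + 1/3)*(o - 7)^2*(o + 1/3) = o^4/3 - 38*o^3/9 + 92*o^2/9 + 182*o/9 + 49/9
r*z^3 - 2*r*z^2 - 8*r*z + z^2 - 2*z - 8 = (z - 4)*(z + 2)*(r*z + 1)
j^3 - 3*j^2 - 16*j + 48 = (j - 4)*(j - 3)*(j + 4)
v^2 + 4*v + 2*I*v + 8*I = (v + 4)*(v + 2*I)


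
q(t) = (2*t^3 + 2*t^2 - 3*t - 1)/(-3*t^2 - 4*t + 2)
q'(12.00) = -0.67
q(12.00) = -7.76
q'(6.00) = -0.68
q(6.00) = -3.73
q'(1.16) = -1.13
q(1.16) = -0.20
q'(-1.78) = 4.05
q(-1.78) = 1.56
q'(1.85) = -0.79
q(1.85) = -0.83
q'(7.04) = -0.67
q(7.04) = -4.43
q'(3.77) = -0.69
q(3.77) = -2.21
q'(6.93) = -0.67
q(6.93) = -4.36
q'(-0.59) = -0.94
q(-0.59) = 0.32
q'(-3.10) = -0.68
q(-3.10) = 2.22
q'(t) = (6*t + 4)*(2*t^3 + 2*t^2 - 3*t - 1)/(-3*t^2 - 4*t + 2)^2 + (6*t^2 + 4*t - 3)/(-3*t^2 - 4*t + 2) = (-6*t^4 - 16*t^3 - 5*t^2 + 2*t - 10)/(9*t^4 + 24*t^3 + 4*t^2 - 16*t + 4)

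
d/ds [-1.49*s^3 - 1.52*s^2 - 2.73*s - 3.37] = -4.47*s^2 - 3.04*s - 2.73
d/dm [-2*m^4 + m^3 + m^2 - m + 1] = -8*m^3 + 3*m^2 + 2*m - 1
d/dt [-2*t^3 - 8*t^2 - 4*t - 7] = -6*t^2 - 16*t - 4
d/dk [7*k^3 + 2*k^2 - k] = 21*k^2 + 4*k - 1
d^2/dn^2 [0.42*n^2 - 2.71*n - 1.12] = 0.840000000000000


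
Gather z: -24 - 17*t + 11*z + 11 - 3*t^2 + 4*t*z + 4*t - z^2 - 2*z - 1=-3*t^2 - 13*t - z^2 + z*(4*t + 9) - 14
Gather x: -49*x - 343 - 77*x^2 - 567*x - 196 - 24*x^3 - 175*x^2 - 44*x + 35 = -24*x^3 - 252*x^2 - 660*x - 504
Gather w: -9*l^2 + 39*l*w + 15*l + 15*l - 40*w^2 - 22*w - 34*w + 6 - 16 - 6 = -9*l^2 + 30*l - 40*w^2 + w*(39*l - 56) - 16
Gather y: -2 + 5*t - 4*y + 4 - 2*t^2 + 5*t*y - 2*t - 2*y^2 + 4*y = -2*t^2 + 5*t*y + 3*t - 2*y^2 + 2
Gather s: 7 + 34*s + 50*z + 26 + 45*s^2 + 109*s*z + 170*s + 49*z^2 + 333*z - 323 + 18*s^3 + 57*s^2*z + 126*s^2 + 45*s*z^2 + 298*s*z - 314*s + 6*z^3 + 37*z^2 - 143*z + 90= 18*s^3 + s^2*(57*z + 171) + s*(45*z^2 + 407*z - 110) + 6*z^3 + 86*z^2 + 240*z - 200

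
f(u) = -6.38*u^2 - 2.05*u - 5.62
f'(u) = -12.76*u - 2.05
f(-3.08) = -59.83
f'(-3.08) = 37.25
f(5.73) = -226.84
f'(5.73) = -75.16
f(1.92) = -33.08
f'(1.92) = -26.55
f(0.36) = -7.18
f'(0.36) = -6.64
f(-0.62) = -6.80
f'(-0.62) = 5.86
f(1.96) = -34.15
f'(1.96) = -27.06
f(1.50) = -23.05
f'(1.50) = -21.19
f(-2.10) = -29.45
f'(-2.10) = 24.75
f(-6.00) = -223.00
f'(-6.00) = 74.51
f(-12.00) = -899.74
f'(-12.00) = 151.07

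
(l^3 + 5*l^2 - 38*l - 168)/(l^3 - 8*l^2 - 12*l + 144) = (l + 7)/(l - 6)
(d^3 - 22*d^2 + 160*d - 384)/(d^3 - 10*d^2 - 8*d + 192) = (d - 8)/(d + 4)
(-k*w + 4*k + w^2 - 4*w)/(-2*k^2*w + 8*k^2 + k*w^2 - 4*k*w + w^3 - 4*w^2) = 1/(2*k + w)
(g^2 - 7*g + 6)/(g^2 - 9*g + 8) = (g - 6)/(g - 8)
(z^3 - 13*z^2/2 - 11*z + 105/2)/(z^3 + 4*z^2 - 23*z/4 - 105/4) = 2*(z - 7)/(2*z + 7)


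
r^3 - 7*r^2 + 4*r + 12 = (r - 6)*(r - 2)*(r + 1)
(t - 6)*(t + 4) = t^2 - 2*t - 24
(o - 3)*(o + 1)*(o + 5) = o^3 + 3*o^2 - 13*o - 15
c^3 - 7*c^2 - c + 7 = (c - 7)*(c - 1)*(c + 1)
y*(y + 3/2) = y^2 + 3*y/2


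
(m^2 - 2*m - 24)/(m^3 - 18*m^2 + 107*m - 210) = (m + 4)/(m^2 - 12*m + 35)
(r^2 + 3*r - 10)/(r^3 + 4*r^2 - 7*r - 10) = 1/(r + 1)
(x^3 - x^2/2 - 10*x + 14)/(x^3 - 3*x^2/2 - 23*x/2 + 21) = (x - 2)/(x - 3)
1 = 1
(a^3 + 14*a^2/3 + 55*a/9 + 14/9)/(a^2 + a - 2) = (9*a^2 + 24*a + 7)/(9*(a - 1))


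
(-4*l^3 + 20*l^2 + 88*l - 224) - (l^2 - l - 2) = -4*l^3 + 19*l^2 + 89*l - 222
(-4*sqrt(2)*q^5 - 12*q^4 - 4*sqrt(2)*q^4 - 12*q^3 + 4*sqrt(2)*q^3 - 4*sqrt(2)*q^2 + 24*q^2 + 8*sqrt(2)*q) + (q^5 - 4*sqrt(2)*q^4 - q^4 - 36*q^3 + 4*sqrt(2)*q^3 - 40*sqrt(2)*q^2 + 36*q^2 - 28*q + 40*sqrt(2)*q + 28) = -4*sqrt(2)*q^5 + q^5 - 13*q^4 - 8*sqrt(2)*q^4 - 48*q^3 + 8*sqrt(2)*q^3 - 44*sqrt(2)*q^2 + 60*q^2 - 28*q + 48*sqrt(2)*q + 28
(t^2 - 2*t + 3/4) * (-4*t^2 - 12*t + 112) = -4*t^4 - 4*t^3 + 133*t^2 - 233*t + 84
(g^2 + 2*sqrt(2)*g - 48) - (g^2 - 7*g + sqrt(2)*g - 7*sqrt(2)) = sqrt(2)*g + 7*g - 48 + 7*sqrt(2)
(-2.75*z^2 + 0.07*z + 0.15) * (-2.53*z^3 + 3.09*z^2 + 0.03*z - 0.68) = 6.9575*z^5 - 8.6746*z^4 - 0.2457*z^3 + 2.3356*z^2 - 0.0431*z - 0.102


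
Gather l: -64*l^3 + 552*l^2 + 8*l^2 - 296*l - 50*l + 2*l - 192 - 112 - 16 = -64*l^3 + 560*l^2 - 344*l - 320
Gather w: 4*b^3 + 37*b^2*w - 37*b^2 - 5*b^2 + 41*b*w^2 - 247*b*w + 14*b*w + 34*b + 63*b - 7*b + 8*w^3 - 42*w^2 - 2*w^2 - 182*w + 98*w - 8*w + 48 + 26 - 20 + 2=4*b^3 - 42*b^2 + 90*b + 8*w^3 + w^2*(41*b - 44) + w*(37*b^2 - 233*b - 92) + 56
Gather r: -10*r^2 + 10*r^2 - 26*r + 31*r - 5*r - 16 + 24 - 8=0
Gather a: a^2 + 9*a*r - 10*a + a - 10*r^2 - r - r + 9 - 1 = a^2 + a*(9*r - 9) - 10*r^2 - 2*r + 8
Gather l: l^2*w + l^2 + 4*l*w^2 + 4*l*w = l^2*(w + 1) + l*(4*w^2 + 4*w)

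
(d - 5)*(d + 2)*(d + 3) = d^3 - 19*d - 30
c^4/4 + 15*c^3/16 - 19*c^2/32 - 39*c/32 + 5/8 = (c/4 + 1)*(c - 1)*(c - 1/2)*(c + 5/4)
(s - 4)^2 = s^2 - 8*s + 16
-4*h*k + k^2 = k*(-4*h + k)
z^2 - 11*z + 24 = (z - 8)*(z - 3)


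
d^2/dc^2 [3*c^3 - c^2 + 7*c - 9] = 18*c - 2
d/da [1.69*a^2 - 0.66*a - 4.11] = 3.38*a - 0.66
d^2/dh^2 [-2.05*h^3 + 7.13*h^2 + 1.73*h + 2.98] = 14.26 - 12.3*h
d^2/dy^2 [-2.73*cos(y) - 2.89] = 2.73*cos(y)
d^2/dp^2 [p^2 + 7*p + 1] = 2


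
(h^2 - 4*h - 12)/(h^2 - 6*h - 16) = (h - 6)/(h - 8)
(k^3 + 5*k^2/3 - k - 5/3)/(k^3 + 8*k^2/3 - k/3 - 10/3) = (k + 1)/(k + 2)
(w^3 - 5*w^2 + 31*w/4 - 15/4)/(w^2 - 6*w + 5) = (w^2 - 4*w + 15/4)/(w - 5)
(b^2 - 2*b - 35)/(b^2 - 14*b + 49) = (b + 5)/(b - 7)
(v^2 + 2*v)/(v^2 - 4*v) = (v + 2)/(v - 4)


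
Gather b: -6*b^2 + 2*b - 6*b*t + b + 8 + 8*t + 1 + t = -6*b^2 + b*(3 - 6*t) + 9*t + 9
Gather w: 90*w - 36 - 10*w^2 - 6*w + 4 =-10*w^2 + 84*w - 32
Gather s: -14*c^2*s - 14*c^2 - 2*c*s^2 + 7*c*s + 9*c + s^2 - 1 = -14*c^2 + 9*c + s^2*(1 - 2*c) + s*(-14*c^2 + 7*c) - 1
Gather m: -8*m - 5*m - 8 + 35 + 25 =52 - 13*m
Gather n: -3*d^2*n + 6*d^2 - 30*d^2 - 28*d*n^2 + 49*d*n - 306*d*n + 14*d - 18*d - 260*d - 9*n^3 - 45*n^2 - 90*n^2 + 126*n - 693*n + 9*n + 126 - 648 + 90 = -24*d^2 - 264*d - 9*n^3 + n^2*(-28*d - 135) + n*(-3*d^2 - 257*d - 558) - 432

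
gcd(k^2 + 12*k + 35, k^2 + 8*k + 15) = k + 5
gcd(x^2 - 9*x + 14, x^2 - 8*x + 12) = x - 2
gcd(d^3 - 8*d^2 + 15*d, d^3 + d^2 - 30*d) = d^2 - 5*d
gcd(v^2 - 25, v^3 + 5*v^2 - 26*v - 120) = v - 5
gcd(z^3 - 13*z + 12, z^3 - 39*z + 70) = 1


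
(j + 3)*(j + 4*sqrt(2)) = j^2 + 3*j + 4*sqrt(2)*j + 12*sqrt(2)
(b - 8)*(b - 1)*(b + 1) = b^3 - 8*b^2 - b + 8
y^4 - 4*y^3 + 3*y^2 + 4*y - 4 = (y - 2)^2*(y - 1)*(y + 1)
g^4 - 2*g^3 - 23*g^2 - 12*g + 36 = (g - 6)*(g - 1)*(g + 2)*(g + 3)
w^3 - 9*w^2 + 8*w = w*(w - 8)*(w - 1)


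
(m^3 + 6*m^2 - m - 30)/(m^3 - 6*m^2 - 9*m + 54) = (m^2 + 3*m - 10)/(m^2 - 9*m + 18)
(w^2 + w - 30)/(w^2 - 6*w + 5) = (w + 6)/(w - 1)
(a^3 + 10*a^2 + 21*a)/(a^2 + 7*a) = a + 3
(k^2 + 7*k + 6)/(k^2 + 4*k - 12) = (k + 1)/(k - 2)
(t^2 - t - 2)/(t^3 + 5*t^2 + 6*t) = (t^2 - t - 2)/(t*(t^2 + 5*t + 6))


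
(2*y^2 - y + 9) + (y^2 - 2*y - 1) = 3*y^2 - 3*y + 8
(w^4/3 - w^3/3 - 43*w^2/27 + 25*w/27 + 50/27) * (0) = 0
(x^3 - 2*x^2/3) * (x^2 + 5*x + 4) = x^5 + 13*x^4/3 + 2*x^3/3 - 8*x^2/3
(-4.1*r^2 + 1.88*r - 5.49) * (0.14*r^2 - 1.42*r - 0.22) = -0.574*r^4 + 6.0852*r^3 - 2.5362*r^2 + 7.3822*r + 1.2078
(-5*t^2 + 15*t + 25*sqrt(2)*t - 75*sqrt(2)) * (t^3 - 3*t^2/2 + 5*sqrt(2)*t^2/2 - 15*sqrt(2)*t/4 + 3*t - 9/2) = -5*t^5 + 25*sqrt(2)*t^4/2 + 45*t^4/2 - 225*sqrt(2)*t^3/4 + 175*t^3/2 - 495*t^2 + 525*sqrt(2)*t^2/4 - 675*sqrt(2)*t/2 + 495*t + 675*sqrt(2)/2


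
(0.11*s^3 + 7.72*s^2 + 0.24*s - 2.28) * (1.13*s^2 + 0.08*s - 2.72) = 0.1243*s^5 + 8.7324*s^4 + 0.5896*s^3 - 23.5556*s^2 - 0.8352*s + 6.2016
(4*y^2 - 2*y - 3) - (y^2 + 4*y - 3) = 3*y^2 - 6*y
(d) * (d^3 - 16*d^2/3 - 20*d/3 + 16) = d^4 - 16*d^3/3 - 20*d^2/3 + 16*d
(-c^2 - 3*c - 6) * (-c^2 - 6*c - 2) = c^4 + 9*c^3 + 26*c^2 + 42*c + 12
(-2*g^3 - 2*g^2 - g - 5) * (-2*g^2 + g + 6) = 4*g^5 + 2*g^4 - 12*g^3 - 3*g^2 - 11*g - 30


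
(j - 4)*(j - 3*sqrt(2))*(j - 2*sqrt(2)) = j^3 - 5*sqrt(2)*j^2 - 4*j^2 + 12*j + 20*sqrt(2)*j - 48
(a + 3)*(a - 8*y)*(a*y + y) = a^3*y - 8*a^2*y^2 + 4*a^2*y - 32*a*y^2 + 3*a*y - 24*y^2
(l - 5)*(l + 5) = l^2 - 25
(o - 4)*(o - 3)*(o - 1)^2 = o^4 - 9*o^3 + 27*o^2 - 31*o + 12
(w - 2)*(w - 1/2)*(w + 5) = w^3 + 5*w^2/2 - 23*w/2 + 5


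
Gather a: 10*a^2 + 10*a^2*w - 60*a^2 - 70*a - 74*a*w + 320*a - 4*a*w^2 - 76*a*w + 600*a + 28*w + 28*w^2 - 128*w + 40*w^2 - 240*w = a^2*(10*w - 50) + a*(-4*w^2 - 150*w + 850) + 68*w^2 - 340*w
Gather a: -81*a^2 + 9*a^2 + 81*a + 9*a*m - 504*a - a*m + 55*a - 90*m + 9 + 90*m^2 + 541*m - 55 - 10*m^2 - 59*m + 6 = -72*a^2 + a*(8*m - 368) + 80*m^2 + 392*m - 40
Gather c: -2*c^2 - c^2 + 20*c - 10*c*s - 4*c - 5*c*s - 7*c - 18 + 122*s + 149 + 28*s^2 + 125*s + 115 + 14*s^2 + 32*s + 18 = -3*c^2 + c*(9 - 15*s) + 42*s^2 + 279*s + 264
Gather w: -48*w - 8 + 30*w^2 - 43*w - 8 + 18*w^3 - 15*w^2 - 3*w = 18*w^3 + 15*w^2 - 94*w - 16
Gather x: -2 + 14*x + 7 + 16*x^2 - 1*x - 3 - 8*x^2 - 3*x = 8*x^2 + 10*x + 2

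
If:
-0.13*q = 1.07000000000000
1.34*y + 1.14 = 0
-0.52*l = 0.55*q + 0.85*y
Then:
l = 10.10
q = -8.23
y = -0.85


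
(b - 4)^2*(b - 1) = b^3 - 9*b^2 + 24*b - 16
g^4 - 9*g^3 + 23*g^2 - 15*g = g*(g - 5)*(g - 3)*(g - 1)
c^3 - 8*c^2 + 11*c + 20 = (c - 5)*(c - 4)*(c + 1)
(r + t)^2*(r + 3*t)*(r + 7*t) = r^4 + 12*r^3*t + 42*r^2*t^2 + 52*r*t^3 + 21*t^4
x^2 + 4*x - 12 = (x - 2)*(x + 6)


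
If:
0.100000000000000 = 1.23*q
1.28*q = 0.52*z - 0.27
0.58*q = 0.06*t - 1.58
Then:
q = 0.08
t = 27.12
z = 0.72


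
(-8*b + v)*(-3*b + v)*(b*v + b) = 24*b^3*v + 24*b^3 - 11*b^2*v^2 - 11*b^2*v + b*v^3 + b*v^2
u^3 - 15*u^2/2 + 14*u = u*(u - 4)*(u - 7/2)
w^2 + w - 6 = (w - 2)*(w + 3)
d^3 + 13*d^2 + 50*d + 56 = (d + 2)*(d + 4)*(d + 7)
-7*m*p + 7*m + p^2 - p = (-7*m + p)*(p - 1)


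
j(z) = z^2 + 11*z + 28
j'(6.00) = 23.00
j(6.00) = 130.00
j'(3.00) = 17.00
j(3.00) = 70.00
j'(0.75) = 12.50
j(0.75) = 36.81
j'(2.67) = 16.34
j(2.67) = 64.50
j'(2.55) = 16.10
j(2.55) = 62.55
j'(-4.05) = 2.90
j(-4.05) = -0.15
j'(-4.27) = 2.46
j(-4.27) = -0.74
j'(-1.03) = 8.94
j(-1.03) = 17.73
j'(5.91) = 22.82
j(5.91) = 127.94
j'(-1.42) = 8.16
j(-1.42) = 14.40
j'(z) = 2*z + 11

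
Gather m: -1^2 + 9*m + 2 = 9*m + 1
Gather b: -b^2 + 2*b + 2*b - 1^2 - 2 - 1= -b^2 + 4*b - 4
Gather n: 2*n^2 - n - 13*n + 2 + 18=2*n^2 - 14*n + 20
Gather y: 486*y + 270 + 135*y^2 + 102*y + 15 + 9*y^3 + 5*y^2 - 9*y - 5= 9*y^3 + 140*y^2 + 579*y + 280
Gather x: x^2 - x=x^2 - x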